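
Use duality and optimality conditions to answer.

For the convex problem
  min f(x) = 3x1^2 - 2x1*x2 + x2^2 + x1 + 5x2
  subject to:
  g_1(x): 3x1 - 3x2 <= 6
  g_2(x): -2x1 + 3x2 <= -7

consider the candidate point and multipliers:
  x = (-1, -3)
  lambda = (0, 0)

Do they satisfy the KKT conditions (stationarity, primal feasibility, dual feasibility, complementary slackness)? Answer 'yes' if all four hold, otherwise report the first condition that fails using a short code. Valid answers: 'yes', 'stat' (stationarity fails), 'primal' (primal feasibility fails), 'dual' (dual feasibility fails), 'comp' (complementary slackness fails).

Gradient of f: grad f(x) = Q x + c = (1, 1)
Constraint values g_i(x) = a_i^T x - b_i:
  g_1((-1, -3)) = 0
  g_2((-1, -3)) = 0
Stationarity residual: grad f(x) + sum_i lambda_i a_i = (1, 1)
  -> stationarity FAILS
Primal feasibility (all g_i <= 0): OK
Dual feasibility (all lambda_i >= 0): OK
Complementary slackness (lambda_i * g_i(x) = 0 for all i): OK

Verdict: the first failing condition is stationarity -> stat.

stat


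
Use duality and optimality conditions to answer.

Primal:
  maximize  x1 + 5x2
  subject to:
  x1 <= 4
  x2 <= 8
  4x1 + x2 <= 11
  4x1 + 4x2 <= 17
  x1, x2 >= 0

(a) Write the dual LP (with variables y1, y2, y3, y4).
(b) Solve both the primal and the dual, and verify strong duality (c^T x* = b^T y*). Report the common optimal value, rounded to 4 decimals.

The standard primal-dual pair for 'max c^T x s.t. A x <= b, x >= 0' is:
  Dual:  min b^T y  s.t.  A^T y >= c,  y >= 0.

So the dual LP is:
  minimize  4y1 + 8y2 + 11y3 + 17y4
  subject to:
    y1 + 4y3 + 4y4 >= 1
    y2 + y3 + 4y4 >= 5
    y1, y2, y3, y4 >= 0

Solving the primal: x* = (0, 4.25).
  primal value c^T x* = 21.25.
Solving the dual: y* = (0, 0, 0, 1.25).
  dual value b^T y* = 21.25.
Strong duality: c^T x* = b^T y*. Confirmed.

21.25


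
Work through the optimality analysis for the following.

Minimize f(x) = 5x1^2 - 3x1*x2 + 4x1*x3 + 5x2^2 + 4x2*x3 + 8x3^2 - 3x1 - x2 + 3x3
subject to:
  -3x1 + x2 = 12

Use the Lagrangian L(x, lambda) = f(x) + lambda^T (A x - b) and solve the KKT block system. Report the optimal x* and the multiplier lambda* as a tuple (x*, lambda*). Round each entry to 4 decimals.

Form the Lagrangian:
  L(x, lambda) = (1/2) x^T Q x + c^T x + lambda^T (A x - b)
Stationarity (grad_x L = 0): Q x + c + A^T lambda = 0.
Primal feasibility: A x = b.

This gives the KKT block system:
  [ Q   A^T ] [ x     ]   [-c ]
  [ A    0  ] [ lambda ] = [ b ]

Solving the linear system:
  x*      = (-4.0455, -0.1364, 0.858)
  lambda* = (-13.2045)
  f(x*)   = 86.6506

x* = (-4.0455, -0.1364, 0.858), lambda* = (-13.2045)


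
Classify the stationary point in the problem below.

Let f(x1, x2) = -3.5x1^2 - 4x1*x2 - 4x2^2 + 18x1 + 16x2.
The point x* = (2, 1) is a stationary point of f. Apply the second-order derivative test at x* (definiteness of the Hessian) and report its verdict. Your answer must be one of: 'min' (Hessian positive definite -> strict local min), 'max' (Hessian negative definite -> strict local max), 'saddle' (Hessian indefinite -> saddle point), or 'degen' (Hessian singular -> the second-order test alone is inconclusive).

Compute the Hessian H = grad^2 f:
  H = [[-7, -4], [-4, -8]]
Verify stationarity: grad f(x*) = H x* + g = (0, 0).
Eigenvalues of H: -11.5311, -3.4689.
Both eigenvalues < 0, so H is negative definite -> x* is a strict local max.

max


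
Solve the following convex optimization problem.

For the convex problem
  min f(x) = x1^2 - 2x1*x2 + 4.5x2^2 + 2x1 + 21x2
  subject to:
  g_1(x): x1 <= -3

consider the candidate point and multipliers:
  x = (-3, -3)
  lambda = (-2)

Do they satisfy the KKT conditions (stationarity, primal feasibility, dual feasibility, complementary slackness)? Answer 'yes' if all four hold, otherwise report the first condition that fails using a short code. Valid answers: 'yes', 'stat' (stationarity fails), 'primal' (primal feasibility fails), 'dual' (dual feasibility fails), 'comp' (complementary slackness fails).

Gradient of f: grad f(x) = Q x + c = (2, 0)
Constraint values g_i(x) = a_i^T x - b_i:
  g_1((-3, -3)) = 0
Stationarity residual: grad f(x) + sum_i lambda_i a_i = (0, 0)
  -> stationarity OK
Primal feasibility (all g_i <= 0): OK
Dual feasibility (all lambda_i >= 0): FAILS
Complementary slackness (lambda_i * g_i(x) = 0 for all i): OK

Verdict: the first failing condition is dual_feasibility -> dual.

dual


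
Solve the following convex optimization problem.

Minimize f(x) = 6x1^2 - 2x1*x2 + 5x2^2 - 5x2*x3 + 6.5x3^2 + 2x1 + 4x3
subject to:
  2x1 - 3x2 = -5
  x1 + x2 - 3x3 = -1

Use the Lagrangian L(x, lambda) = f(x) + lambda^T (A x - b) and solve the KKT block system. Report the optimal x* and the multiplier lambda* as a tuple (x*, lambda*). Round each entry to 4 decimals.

Form the Lagrangian:
  L(x, lambda) = (1/2) x^T Q x + c^T x + lambda^T (A x - b)
Stationarity (grad_x L = 0): Q x + c + A^T lambda = 0.
Primal feasibility: A x = b.

This gives the KKT block system:
  [ Q   A^T ] [ x     ]   [-c ]
  [ A    0  ] [ lambda ] = [ b ]

Solving the linear system:
  x*      = (-0.7686, 1.1543, 0.4619)
  lambda* = (4.0605, 1.411)
  f(x*)   = 11.0118

x* = (-0.7686, 1.1543, 0.4619), lambda* = (4.0605, 1.411)


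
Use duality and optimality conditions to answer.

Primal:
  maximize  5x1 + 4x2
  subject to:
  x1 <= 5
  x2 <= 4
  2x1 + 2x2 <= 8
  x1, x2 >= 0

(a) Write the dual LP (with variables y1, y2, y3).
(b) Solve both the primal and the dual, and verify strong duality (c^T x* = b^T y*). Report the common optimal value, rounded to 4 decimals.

The standard primal-dual pair for 'max c^T x s.t. A x <= b, x >= 0' is:
  Dual:  min b^T y  s.t.  A^T y >= c,  y >= 0.

So the dual LP is:
  minimize  5y1 + 4y2 + 8y3
  subject to:
    y1 + 2y3 >= 5
    y2 + 2y3 >= 4
    y1, y2, y3 >= 0

Solving the primal: x* = (4, 0).
  primal value c^T x* = 20.
Solving the dual: y* = (0, 0, 2.5).
  dual value b^T y* = 20.
Strong duality: c^T x* = b^T y*. Confirmed.

20


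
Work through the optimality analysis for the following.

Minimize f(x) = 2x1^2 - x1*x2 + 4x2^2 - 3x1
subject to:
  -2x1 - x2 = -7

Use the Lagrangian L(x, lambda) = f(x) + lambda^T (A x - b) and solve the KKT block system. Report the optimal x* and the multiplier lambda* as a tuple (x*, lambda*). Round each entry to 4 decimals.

Form the Lagrangian:
  L(x, lambda) = (1/2) x^T Q x + c^T x + lambda^T (A x - b)
Stationarity (grad_x L = 0): Q x + c + A^T lambda = 0.
Primal feasibility: A x = b.

This gives the KKT block system:
  [ Q   A^T ] [ x     ]   [-c ]
  [ A    0  ] [ lambda ] = [ b ]

Solving the linear system:
  x*      = (3.05, 0.9)
  lambda* = (4.15)
  f(x*)   = 9.95

x* = (3.05, 0.9), lambda* = (4.15)


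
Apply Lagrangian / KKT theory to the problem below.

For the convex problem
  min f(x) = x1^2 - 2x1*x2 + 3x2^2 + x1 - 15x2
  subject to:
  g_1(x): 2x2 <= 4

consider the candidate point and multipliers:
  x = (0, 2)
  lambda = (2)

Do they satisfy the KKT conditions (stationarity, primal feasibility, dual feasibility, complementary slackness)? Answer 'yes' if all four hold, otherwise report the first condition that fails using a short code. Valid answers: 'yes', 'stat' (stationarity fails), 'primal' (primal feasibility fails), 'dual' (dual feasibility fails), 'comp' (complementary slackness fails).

Gradient of f: grad f(x) = Q x + c = (-3, -3)
Constraint values g_i(x) = a_i^T x - b_i:
  g_1((0, 2)) = 0
Stationarity residual: grad f(x) + sum_i lambda_i a_i = (-3, 1)
  -> stationarity FAILS
Primal feasibility (all g_i <= 0): OK
Dual feasibility (all lambda_i >= 0): OK
Complementary slackness (lambda_i * g_i(x) = 0 for all i): OK

Verdict: the first failing condition is stationarity -> stat.

stat


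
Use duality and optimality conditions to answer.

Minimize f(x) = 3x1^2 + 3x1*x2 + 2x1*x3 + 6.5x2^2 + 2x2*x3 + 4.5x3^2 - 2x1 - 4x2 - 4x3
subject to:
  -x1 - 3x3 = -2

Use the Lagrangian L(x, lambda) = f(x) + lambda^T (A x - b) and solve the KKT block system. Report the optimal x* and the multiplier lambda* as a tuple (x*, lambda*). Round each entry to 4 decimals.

Form the Lagrangian:
  L(x, lambda) = (1/2) x^T Q x + c^T x + lambda^T (A x - b)
Stationarity (grad_x L = 0): Q x + c + A^T lambda = 0.
Primal feasibility: A x = b.

This gives the KKT block system:
  [ Q   A^T ] [ x     ]   [-c ]
  [ A    0  ] [ lambda ] = [ b ]

Solving the linear system:
  x*      = (0.1629, 0.1759, 0.6124)
  lambda* = (0.7296)
  f(x*)   = -1.0098

x* = (0.1629, 0.1759, 0.6124), lambda* = (0.7296)


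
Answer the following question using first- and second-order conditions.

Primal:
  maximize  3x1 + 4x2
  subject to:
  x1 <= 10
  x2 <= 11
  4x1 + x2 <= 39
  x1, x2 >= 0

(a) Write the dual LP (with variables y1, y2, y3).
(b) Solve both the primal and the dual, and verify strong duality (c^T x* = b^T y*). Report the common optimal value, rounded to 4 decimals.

The standard primal-dual pair for 'max c^T x s.t. A x <= b, x >= 0' is:
  Dual:  min b^T y  s.t.  A^T y >= c,  y >= 0.

So the dual LP is:
  minimize  10y1 + 11y2 + 39y3
  subject to:
    y1 + 4y3 >= 3
    y2 + y3 >= 4
    y1, y2, y3 >= 0

Solving the primal: x* = (7, 11).
  primal value c^T x* = 65.
Solving the dual: y* = (0, 3.25, 0.75).
  dual value b^T y* = 65.
Strong duality: c^T x* = b^T y*. Confirmed.

65


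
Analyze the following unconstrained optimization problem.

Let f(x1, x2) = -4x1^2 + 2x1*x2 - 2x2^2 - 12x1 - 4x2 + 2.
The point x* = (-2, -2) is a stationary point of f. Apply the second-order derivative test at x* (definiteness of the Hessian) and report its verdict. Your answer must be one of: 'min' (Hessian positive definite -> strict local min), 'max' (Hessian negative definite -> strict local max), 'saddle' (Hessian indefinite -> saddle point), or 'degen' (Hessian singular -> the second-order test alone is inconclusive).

Compute the Hessian H = grad^2 f:
  H = [[-8, 2], [2, -4]]
Verify stationarity: grad f(x*) = H x* + g = (0, 0).
Eigenvalues of H: -8.8284, -3.1716.
Both eigenvalues < 0, so H is negative definite -> x* is a strict local max.

max


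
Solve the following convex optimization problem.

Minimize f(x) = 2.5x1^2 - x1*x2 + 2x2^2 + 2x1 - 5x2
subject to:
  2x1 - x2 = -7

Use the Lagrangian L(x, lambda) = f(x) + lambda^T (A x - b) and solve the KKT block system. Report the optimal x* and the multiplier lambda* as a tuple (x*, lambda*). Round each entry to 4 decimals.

Form the Lagrangian:
  L(x, lambda) = (1/2) x^T Q x + c^T x + lambda^T (A x - b)
Stationarity (grad_x L = 0): Q x + c + A^T lambda = 0.
Primal feasibility: A x = b.

This gives the KKT block system:
  [ Q   A^T ] [ x     ]   [-c ]
  [ A    0  ] [ lambda ] = [ b ]

Solving the linear system:
  x*      = (-2.4118, 2.1765)
  lambda* = (6.1176)
  f(x*)   = 13.5588

x* = (-2.4118, 2.1765), lambda* = (6.1176)


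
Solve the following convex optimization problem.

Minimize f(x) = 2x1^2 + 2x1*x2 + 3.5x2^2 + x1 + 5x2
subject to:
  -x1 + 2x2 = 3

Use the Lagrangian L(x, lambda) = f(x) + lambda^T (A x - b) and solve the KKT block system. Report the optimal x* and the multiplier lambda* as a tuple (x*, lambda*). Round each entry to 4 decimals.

Form the Lagrangian:
  L(x, lambda) = (1/2) x^T Q x + c^T x + lambda^T (A x - b)
Stationarity (grad_x L = 0): Q x + c + A^T lambda = 0.
Primal feasibility: A x = b.

This gives the KKT block system:
  [ Q   A^T ] [ x     ]   [-c ]
  [ A    0  ] [ lambda ] = [ b ]

Solving the linear system:
  x*      = (-1.5161, 0.7419)
  lambda* = (-3.5806)
  f(x*)   = 6.4677

x* = (-1.5161, 0.7419), lambda* = (-3.5806)


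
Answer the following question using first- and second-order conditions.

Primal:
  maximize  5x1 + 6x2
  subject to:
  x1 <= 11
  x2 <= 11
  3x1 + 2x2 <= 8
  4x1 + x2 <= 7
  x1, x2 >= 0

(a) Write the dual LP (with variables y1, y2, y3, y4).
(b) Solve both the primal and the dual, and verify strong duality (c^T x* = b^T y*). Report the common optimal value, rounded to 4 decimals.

The standard primal-dual pair for 'max c^T x s.t. A x <= b, x >= 0' is:
  Dual:  min b^T y  s.t.  A^T y >= c,  y >= 0.

So the dual LP is:
  minimize  11y1 + 11y2 + 8y3 + 7y4
  subject to:
    y1 + 3y3 + 4y4 >= 5
    y2 + 2y3 + y4 >= 6
    y1, y2, y3, y4 >= 0

Solving the primal: x* = (0, 4).
  primal value c^T x* = 24.
Solving the dual: y* = (0, 0, 3, 0).
  dual value b^T y* = 24.
Strong duality: c^T x* = b^T y*. Confirmed.

24


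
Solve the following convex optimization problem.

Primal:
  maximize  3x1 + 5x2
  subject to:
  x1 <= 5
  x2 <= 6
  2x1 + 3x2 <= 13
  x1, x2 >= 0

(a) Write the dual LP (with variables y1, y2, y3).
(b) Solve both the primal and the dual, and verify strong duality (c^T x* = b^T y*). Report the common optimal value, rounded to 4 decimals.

The standard primal-dual pair for 'max c^T x s.t. A x <= b, x >= 0' is:
  Dual:  min b^T y  s.t.  A^T y >= c,  y >= 0.

So the dual LP is:
  minimize  5y1 + 6y2 + 13y3
  subject to:
    y1 + 2y3 >= 3
    y2 + 3y3 >= 5
    y1, y2, y3 >= 0

Solving the primal: x* = (0, 4.3333).
  primal value c^T x* = 21.6667.
Solving the dual: y* = (0, 0, 1.6667).
  dual value b^T y* = 21.6667.
Strong duality: c^T x* = b^T y*. Confirmed.

21.6667


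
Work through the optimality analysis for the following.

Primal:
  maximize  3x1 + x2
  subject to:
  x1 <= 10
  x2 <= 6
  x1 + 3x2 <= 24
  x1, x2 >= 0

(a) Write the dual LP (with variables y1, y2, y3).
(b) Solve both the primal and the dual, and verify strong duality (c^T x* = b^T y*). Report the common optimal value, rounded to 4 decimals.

The standard primal-dual pair for 'max c^T x s.t. A x <= b, x >= 0' is:
  Dual:  min b^T y  s.t.  A^T y >= c,  y >= 0.

So the dual LP is:
  minimize  10y1 + 6y2 + 24y3
  subject to:
    y1 + y3 >= 3
    y2 + 3y3 >= 1
    y1, y2, y3 >= 0

Solving the primal: x* = (10, 4.6667).
  primal value c^T x* = 34.6667.
Solving the dual: y* = (2.6667, 0, 0.3333).
  dual value b^T y* = 34.6667.
Strong duality: c^T x* = b^T y*. Confirmed.

34.6667


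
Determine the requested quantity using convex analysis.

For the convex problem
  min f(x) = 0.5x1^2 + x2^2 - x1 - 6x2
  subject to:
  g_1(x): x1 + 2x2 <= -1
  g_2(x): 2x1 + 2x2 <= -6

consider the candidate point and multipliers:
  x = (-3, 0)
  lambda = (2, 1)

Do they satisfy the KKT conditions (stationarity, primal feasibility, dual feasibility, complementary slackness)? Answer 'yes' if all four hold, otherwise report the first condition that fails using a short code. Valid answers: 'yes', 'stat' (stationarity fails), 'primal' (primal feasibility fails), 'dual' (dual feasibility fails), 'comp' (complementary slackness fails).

Gradient of f: grad f(x) = Q x + c = (-4, -6)
Constraint values g_i(x) = a_i^T x - b_i:
  g_1((-3, 0)) = -2
  g_2((-3, 0)) = 0
Stationarity residual: grad f(x) + sum_i lambda_i a_i = (0, 0)
  -> stationarity OK
Primal feasibility (all g_i <= 0): OK
Dual feasibility (all lambda_i >= 0): OK
Complementary slackness (lambda_i * g_i(x) = 0 for all i): FAILS

Verdict: the first failing condition is complementary_slackness -> comp.

comp


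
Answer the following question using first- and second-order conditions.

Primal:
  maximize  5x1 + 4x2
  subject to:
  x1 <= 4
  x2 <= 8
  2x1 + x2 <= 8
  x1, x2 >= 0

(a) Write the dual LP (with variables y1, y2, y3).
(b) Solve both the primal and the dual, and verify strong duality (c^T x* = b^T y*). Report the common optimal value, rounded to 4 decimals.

The standard primal-dual pair for 'max c^T x s.t. A x <= b, x >= 0' is:
  Dual:  min b^T y  s.t.  A^T y >= c,  y >= 0.

So the dual LP is:
  minimize  4y1 + 8y2 + 8y3
  subject to:
    y1 + 2y3 >= 5
    y2 + y3 >= 4
    y1, y2, y3 >= 0

Solving the primal: x* = (0, 8).
  primal value c^T x* = 32.
Solving the dual: y* = (0, 0, 4).
  dual value b^T y* = 32.
Strong duality: c^T x* = b^T y*. Confirmed.

32


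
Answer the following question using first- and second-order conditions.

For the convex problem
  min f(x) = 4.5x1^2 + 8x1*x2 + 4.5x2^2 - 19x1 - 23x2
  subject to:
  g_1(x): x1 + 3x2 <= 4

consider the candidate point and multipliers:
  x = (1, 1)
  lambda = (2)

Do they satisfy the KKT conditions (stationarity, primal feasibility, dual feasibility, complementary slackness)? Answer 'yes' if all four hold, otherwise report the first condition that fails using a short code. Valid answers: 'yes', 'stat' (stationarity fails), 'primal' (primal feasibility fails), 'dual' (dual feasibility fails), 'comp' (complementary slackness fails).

Gradient of f: grad f(x) = Q x + c = (-2, -6)
Constraint values g_i(x) = a_i^T x - b_i:
  g_1((1, 1)) = 0
Stationarity residual: grad f(x) + sum_i lambda_i a_i = (0, 0)
  -> stationarity OK
Primal feasibility (all g_i <= 0): OK
Dual feasibility (all lambda_i >= 0): OK
Complementary slackness (lambda_i * g_i(x) = 0 for all i): OK

Verdict: yes, KKT holds.

yes


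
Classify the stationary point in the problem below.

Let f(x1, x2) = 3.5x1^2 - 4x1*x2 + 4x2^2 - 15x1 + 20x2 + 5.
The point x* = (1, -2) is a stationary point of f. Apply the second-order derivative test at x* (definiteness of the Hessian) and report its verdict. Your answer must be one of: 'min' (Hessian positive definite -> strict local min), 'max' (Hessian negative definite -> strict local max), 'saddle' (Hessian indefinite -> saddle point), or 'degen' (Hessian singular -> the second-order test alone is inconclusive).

Compute the Hessian H = grad^2 f:
  H = [[7, -4], [-4, 8]]
Verify stationarity: grad f(x*) = H x* + g = (0, 0).
Eigenvalues of H: 3.4689, 11.5311.
Both eigenvalues > 0, so H is positive definite -> x* is a strict local min.

min


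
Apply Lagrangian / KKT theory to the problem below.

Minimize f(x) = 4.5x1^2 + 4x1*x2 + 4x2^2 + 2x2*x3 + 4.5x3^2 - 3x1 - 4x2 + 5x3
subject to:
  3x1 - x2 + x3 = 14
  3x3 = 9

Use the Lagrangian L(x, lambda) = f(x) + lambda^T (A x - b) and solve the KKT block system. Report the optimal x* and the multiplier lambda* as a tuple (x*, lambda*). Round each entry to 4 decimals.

Form the Lagrangian:
  L(x, lambda) = (1/2) x^T Q x + c^T x + lambda^T (A x - b)
Stationarity (grad_x L = 0): Q x + c + A^T lambda = 0.
Primal feasibility: A x = b.

This gives the KKT block system:
  [ Q   A^T ] [ x     ]   [-c ]
  [ A    0  ] [ lambda ] = [ b ]

Solving the linear system:
  x*      = (2.9048, -2.2857, 3)
  lambda* = (-4.6667, -7.5873)
  f(x*)   = 74.5238

x* = (2.9048, -2.2857, 3), lambda* = (-4.6667, -7.5873)


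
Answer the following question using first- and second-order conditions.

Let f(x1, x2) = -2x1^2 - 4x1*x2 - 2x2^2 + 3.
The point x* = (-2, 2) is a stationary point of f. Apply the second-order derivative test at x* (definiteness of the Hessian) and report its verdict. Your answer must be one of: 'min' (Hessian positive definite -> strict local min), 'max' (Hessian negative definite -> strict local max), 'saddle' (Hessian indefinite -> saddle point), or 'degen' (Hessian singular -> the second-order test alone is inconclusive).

Compute the Hessian H = grad^2 f:
  H = [[-4, -4], [-4, -4]]
Verify stationarity: grad f(x*) = H x* + g = (0, 0).
Eigenvalues of H: -8, 0.
H has a zero eigenvalue (singular; negative semidefinite but not definite), so H is neither positive definite, negative definite, nor indefinite. The second-order test alone is inconclusive -> degen.
(Indeed, f is constant along the null direction of H through x*, so x* is not a strict local extremum.)

degen


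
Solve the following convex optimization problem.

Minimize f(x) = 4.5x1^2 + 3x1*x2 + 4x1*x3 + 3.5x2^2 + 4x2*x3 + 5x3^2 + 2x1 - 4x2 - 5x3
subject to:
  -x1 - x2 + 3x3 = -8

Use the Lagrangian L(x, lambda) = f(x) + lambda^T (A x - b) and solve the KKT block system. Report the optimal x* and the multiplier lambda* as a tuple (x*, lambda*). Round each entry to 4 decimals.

Form the Lagrangian:
  L(x, lambda) = (1/2) x^T Q x + c^T x + lambda^T (A x - b)
Stationarity (grad_x L = 0): Q x + c + A^T lambda = 0.
Primal feasibility: A x = b.

This gives the KKT block system:
  [ Q   A^T ] [ x     ]   [-c ]
  [ A    0  ] [ lambda ] = [ b ]

Solving the linear system:
  x*      = (0.3947, 2.092, -1.8378)
  lambda* = (4.477)
  f(x*)   = 18.7131

x* = (0.3947, 2.092, -1.8378), lambda* = (4.477)


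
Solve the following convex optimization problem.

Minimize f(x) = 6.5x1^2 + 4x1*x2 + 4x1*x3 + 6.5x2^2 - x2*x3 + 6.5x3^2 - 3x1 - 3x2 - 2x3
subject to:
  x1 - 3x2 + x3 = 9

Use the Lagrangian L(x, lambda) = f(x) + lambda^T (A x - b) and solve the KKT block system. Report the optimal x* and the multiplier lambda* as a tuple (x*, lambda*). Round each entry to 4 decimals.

Form the Lagrangian:
  L(x, lambda) = (1/2) x^T Q x + c^T x + lambda^T (A x - b)
Stationarity (grad_x L = 0): Q x + c + A^T lambda = 0.
Primal feasibility: A x = b.

This gives the KKT block system:
  [ Q   A^T ] [ x     ]   [-c ]
  [ A    0  ] [ lambda ] = [ b ]

Solving the linear system:
  x*      = (1.6259, -2.397, 0.1831)
  lambda* = (-9.2803)
  f(x*)   = 42.7351

x* = (1.6259, -2.397, 0.1831), lambda* = (-9.2803)


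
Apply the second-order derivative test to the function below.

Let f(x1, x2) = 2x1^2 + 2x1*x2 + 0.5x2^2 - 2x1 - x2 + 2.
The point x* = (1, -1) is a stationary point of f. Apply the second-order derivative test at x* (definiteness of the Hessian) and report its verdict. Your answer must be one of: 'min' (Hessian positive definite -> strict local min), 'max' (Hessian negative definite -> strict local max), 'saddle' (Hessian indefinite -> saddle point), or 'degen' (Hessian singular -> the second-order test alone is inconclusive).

Compute the Hessian H = grad^2 f:
  H = [[4, 2], [2, 1]]
Verify stationarity: grad f(x*) = H x* + g = (0, 0).
Eigenvalues of H: 0, 5.
H has a zero eigenvalue (singular; positive semidefinite but not definite), so H is neither positive definite, negative definite, nor indefinite. The second-order test alone is inconclusive -> degen.
(Indeed, f is constant along the null direction of H through x*, so x* is not a strict local extremum.)

degen


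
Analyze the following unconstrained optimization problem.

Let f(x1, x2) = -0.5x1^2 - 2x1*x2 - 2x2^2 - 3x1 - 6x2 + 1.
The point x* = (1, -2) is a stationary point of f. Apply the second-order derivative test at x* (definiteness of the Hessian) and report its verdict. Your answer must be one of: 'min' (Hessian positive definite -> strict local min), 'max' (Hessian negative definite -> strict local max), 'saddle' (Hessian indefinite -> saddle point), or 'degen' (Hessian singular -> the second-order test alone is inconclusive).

Compute the Hessian H = grad^2 f:
  H = [[-1, -2], [-2, -4]]
Verify stationarity: grad f(x*) = H x* + g = (0, 0).
Eigenvalues of H: -5, 0.
H has a zero eigenvalue (singular; negative semidefinite but not definite), so H is neither positive definite, negative definite, nor indefinite. The second-order test alone is inconclusive -> degen.
(Indeed, f is constant along the null direction of H through x*, so x* is not a strict local extremum.)

degen


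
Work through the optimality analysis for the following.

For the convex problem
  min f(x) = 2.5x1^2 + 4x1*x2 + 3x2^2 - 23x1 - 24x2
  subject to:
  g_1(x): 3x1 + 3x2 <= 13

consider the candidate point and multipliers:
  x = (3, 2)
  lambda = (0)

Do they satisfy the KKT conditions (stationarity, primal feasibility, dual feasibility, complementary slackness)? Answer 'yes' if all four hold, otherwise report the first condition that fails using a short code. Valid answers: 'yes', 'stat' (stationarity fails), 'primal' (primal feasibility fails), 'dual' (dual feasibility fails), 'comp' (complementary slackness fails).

Gradient of f: grad f(x) = Q x + c = (0, 0)
Constraint values g_i(x) = a_i^T x - b_i:
  g_1((3, 2)) = 2
Stationarity residual: grad f(x) + sum_i lambda_i a_i = (0, 0)
  -> stationarity OK
Primal feasibility (all g_i <= 0): FAILS
Dual feasibility (all lambda_i >= 0): OK
Complementary slackness (lambda_i * g_i(x) = 0 for all i): OK

Verdict: the first failing condition is primal_feasibility -> primal.

primal


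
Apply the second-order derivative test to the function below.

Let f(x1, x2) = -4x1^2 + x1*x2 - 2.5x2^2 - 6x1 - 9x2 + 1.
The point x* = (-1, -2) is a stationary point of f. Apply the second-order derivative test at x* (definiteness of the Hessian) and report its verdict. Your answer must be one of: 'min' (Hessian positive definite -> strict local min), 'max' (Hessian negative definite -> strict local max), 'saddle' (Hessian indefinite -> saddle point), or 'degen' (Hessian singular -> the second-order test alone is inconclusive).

Compute the Hessian H = grad^2 f:
  H = [[-8, 1], [1, -5]]
Verify stationarity: grad f(x*) = H x* + g = (0, 0).
Eigenvalues of H: -8.3028, -4.6972.
Both eigenvalues < 0, so H is negative definite -> x* is a strict local max.

max


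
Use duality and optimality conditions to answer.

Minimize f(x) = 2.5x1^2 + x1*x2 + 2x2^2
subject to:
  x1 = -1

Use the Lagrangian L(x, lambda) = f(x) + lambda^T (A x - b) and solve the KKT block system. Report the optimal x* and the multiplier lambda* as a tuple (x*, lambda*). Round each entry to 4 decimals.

Form the Lagrangian:
  L(x, lambda) = (1/2) x^T Q x + c^T x + lambda^T (A x - b)
Stationarity (grad_x L = 0): Q x + c + A^T lambda = 0.
Primal feasibility: A x = b.

This gives the KKT block system:
  [ Q   A^T ] [ x     ]   [-c ]
  [ A    0  ] [ lambda ] = [ b ]

Solving the linear system:
  x*      = (-1, 0.25)
  lambda* = (4.75)
  f(x*)   = 2.375

x* = (-1, 0.25), lambda* = (4.75)


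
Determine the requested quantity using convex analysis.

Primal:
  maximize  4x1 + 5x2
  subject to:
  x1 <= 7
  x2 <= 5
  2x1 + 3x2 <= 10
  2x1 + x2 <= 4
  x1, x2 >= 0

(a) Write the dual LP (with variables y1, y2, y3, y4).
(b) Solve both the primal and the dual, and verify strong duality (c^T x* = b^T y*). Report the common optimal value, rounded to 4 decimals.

The standard primal-dual pair for 'max c^T x s.t. A x <= b, x >= 0' is:
  Dual:  min b^T y  s.t.  A^T y >= c,  y >= 0.

So the dual LP is:
  minimize  7y1 + 5y2 + 10y3 + 4y4
  subject to:
    y1 + 2y3 + 2y4 >= 4
    y2 + 3y3 + y4 >= 5
    y1, y2, y3, y4 >= 0

Solving the primal: x* = (0.5, 3).
  primal value c^T x* = 17.
Solving the dual: y* = (0, 0, 1.5, 0.5).
  dual value b^T y* = 17.
Strong duality: c^T x* = b^T y*. Confirmed.

17


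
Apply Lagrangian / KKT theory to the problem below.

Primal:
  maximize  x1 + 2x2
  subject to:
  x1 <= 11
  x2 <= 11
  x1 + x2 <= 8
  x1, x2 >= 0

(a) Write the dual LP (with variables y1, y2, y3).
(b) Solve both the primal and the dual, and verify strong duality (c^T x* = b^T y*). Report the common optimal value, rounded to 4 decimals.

The standard primal-dual pair for 'max c^T x s.t. A x <= b, x >= 0' is:
  Dual:  min b^T y  s.t.  A^T y >= c,  y >= 0.

So the dual LP is:
  minimize  11y1 + 11y2 + 8y3
  subject to:
    y1 + y3 >= 1
    y2 + y3 >= 2
    y1, y2, y3 >= 0

Solving the primal: x* = (0, 8).
  primal value c^T x* = 16.
Solving the dual: y* = (0, 0, 2).
  dual value b^T y* = 16.
Strong duality: c^T x* = b^T y*. Confirmed.

16


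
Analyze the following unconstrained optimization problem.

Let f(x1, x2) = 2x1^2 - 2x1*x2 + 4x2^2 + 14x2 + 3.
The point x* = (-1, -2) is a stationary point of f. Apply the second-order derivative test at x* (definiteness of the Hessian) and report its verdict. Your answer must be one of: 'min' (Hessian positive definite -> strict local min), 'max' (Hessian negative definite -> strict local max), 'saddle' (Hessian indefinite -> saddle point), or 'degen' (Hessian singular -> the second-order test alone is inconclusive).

Compute the Hessian H = grad^2 f:
  H = [[4, -2], [-2, 8]]
Verify stationarity: grad f(x*) = H x* + g = (0, 0).
Eigenvalues of H: 3.1716, 8.8284.
Both eigenvalues > 0, so H is positive definite -> x* is a strict local min.

min


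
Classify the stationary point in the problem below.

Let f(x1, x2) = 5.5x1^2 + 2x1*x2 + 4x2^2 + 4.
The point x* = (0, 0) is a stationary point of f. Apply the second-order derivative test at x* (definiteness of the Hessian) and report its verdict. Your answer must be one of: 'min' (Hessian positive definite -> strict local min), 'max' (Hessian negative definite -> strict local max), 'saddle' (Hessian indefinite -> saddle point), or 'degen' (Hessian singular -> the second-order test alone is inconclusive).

Compute the Hessian H = grad^2 f:
  H = [[11, 2], [2, 8]]
Verify stationarity: grad f(x*) = H x* + g = (0, 0).
Eigenvalues of H: 7, 12.
Both eigenvalues > 0, so H is positive definite -> x* is a strict local min.

min


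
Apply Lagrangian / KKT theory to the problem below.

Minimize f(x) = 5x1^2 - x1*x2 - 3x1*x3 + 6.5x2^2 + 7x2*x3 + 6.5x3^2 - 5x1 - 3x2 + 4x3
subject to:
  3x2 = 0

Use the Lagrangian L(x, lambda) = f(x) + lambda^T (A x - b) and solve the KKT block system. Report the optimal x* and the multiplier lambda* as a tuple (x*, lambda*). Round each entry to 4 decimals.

Form the Lagrangian:
  L(x, lambda) = (1/2) x^T Q x + c^T x + lambda^T (A x - b)
Stationarity (grad_x L = 0): Q x + c + A^T lambda = 0.
Primal feasibility: A x = b.

This gives the KKT block system:
  [ Q   A^T ] [ x     ]   [-c ]
  [ A    0  ] [ lambda ] = [ b ]

Solving the linear system:
  x*      = (0.438, 0, -0.2066)
  lambda* = (1.6281)
  f(x*)   = -1.5083

x* = (0.438, 0, -0.2066), lambda* = (1.6281)


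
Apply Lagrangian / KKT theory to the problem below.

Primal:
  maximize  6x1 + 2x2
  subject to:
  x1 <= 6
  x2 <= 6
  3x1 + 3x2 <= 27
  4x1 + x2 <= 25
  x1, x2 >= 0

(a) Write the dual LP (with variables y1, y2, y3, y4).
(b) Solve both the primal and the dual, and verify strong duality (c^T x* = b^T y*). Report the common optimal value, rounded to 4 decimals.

The standard primal-dual pair for 'max c^T x s.t. A x <= b, x >= 0' is:
  Dual:  min b^T y  s.t.  A^T y >= c,  y >= 0.

So the dual LP is:
  minimize  6y1 + 6y2 + 27y3 + 25y4
  subject to:
    y1 + 3y3 + 4y4 >= 6
    y2 + 3y3 + y4 >= 2
    y1, y2, y3, y4 >= 0

Solving the primal: x* = (5.3333, 3.6667).
  primal value c^T x* = 39.3333.
Solving the dual: y* = (0, 0, 0.2222, 1.3333).
  dual value b^T y* = 39.3333.
Strong duality: c^T x* = b^T y*. Confirmed.

39.3333


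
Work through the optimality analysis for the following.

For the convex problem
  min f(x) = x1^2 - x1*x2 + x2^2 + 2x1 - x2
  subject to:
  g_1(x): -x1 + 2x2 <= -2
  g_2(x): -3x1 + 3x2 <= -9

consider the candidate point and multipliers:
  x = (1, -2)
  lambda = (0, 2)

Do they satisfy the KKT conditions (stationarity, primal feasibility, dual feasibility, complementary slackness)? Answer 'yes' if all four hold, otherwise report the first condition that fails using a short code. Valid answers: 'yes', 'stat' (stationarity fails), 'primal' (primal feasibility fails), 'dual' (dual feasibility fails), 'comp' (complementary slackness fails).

Gradient of f: grad f(x) = Q x + c = (6, -6)
Constraint values g_i(x) = a_i^T x - b_i:
  g_1((1, -2)) = -3
  g_2((1, -2)) = 0
Stationarity residual: grad f(x) + sum_i lambda_i a_i = (0, 0)
  -> stationarity OK
Primal feasibility (all g_i <= 0): OK
Dual feasibility (all lambda_i >= 0): OK
Complementary slackness (lambda_i * g_i(x) = 0 for all i): OK

Verdict: yes, KKT holds.

yes


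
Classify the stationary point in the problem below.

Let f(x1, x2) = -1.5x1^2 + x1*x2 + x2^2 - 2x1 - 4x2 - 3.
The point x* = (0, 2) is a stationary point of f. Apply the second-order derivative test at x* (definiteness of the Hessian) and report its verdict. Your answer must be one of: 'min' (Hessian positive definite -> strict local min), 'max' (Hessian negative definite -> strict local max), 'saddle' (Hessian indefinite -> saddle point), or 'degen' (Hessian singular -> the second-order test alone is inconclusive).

Compute the Hessian H = grad^2 f:
  H = [[-3, 1], [1, 2]]
Verify stationarity: grad f(x*) = H x* + g = (0, 0).
Eigenvalues of H: -3.1926, 2.1926.
Eigenvalues have mixed signs, so H is indefinite -> x* is a saddle point.

saddle


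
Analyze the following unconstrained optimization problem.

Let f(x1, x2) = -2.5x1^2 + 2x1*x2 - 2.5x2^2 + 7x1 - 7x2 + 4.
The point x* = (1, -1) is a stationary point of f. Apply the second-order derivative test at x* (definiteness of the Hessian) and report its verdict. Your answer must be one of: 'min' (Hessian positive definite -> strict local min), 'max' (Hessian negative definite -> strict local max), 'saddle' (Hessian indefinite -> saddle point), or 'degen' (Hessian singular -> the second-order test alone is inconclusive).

Compute the Hessian H = grad^2 f:
  H = [[-5, 2], [2, -5]]
Verify stationarity: grad f(x*) = H x* + g = (0, 0).
Eigenvalues of H: -7, -3.
Both eigenvalues < 0, so H is negative definite -> x* is a strict local max.

max


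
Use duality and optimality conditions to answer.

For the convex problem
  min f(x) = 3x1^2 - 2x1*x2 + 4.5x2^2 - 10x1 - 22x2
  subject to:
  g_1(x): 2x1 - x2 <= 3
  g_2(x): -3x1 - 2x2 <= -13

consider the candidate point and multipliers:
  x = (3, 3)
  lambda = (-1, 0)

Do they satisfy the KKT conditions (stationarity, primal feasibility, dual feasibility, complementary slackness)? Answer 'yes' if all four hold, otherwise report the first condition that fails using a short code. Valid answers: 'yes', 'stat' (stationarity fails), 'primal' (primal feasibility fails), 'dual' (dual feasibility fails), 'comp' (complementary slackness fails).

Gradient of f: grad f(x) = Q x + c = (2, -1)
Constraint values g_i(x) = a_i^T x - b_i:
  g_1((3, 3)) = 0
  g_2((3, 3)) = -2
Stationarity residual: grad f(x) + sum_i lambda_i a_i = (0, 0)
  -> stationarity OK
Primal feasibility (all g_i <= 0): OK
Dual feasibility (all lambda_i >= 0): FAILS
Complementary slackness (lambda_i * g_i(x) = 0 for all i): OK

Verdict: the first failing condition is dual_feasibility -> dual.

dual


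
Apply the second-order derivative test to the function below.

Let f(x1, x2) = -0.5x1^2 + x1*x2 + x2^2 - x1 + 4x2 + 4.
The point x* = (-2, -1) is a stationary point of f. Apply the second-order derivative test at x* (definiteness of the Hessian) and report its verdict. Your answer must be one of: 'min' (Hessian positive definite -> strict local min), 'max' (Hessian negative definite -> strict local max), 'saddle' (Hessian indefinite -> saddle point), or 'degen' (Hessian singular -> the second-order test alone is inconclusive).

Compute the Hessian H = grad^2 f:
  H = [[-1, 1], [1, 2]]
Verify stationarity: grad f(x*) = H x* + g = (0, 0).
Eigenvalues of H: -1.3028, 2.3028.
Eigenvalues have mixed signs, so H is indefinite -> x* is a saddle point.

saddle


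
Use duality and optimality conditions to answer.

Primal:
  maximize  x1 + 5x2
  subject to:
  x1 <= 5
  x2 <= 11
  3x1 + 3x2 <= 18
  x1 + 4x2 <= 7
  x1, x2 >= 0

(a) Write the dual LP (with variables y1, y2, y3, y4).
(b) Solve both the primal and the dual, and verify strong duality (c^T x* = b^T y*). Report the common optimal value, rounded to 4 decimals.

The standard primal-dual pair for 'max c^T x s.t. A x <= b, x >= 0' is:
  Dual:  min b^T y  s.t.  A^T y >= c,  y >= 0.

So the dual LP is:
  minimize  5y1 + 11y2 + 18y3 + 7y4
  subject to:
    y1 + 3y3 + y4 >= 1
    y2 + 3y3 + 4y4 >= 5
    y1, y2, y3, y4 >= 0

Solving the primal: x* = (0, 1.75).
  primal value c^T x* = 8.75.
Solving the dual: y* = (0, 0, 0, 1.25).
  dual value b^T y* = 8.75.
Strong duality: c^T x* = b^T y*. Confirmed.

8.75


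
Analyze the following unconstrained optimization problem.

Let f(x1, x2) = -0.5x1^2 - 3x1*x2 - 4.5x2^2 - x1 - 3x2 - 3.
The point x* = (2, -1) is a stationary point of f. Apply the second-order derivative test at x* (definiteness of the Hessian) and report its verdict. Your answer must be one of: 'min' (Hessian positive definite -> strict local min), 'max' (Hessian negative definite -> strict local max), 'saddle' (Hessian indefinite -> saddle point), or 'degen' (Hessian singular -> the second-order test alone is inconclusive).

Compute the Hessian H = grad^2 f:
  H = [[-1, -3], [-3, -9]]
Verify stationarity: grad f(x*) = H x* + g = (0, 0).
Eigenvalues of H: -10, 0.
H has a zero eigenvalue (singular; negative semidefinite but not definite), so H is neither positive definite, negative definite, nor indefinite. The second-order test alone is inconclusive -> degen.
(Indeed, f is constant along the null direction of H through x*, so x* is not a strict local extremum.)

degen


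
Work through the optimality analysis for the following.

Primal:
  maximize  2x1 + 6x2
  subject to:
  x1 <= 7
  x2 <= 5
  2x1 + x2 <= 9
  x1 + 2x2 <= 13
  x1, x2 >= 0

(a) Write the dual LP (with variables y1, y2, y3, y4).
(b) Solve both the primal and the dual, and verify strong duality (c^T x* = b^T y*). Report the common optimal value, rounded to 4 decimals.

The standard primal-dual pair for 'max c^T x s.t. A x <= b, x >= 0' is:
  Dual:  min b^T y  s.t.  A^T y >= c,  y >= 0.

So the dual LP is:
  minimize  7y1 + 5y2 + 9y3 + 13y4
  subject to:
    y1 + 2y3 + y4 >= 2
    y2 + y3 + 2y4 >= 6
    y1, y2, y3, y4 >= 0

Solving the primal: x* = (2, 5).
  primal value c^T x* = 34.
Solving the dual: y* = (0, 5, 1, 0).
  dual value b^T y* = 34.
Strong duality: c^T x* = b^T y*. Confirmed.

34


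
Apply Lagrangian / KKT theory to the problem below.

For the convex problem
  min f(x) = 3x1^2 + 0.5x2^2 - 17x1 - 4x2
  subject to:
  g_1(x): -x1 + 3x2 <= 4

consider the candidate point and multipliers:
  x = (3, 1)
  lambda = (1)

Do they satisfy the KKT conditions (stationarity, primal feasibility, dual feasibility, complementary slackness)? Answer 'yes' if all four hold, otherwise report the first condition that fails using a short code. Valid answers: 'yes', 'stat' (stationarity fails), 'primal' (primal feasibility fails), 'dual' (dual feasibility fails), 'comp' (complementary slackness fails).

Gradient of f: grad f(x) = Q x + c = (1, -3)
Constraint values g_i(x) = a_i^T x - b_i:
  g_1((3, 1)) = -4
Stationarity residual: grad f(x) + sum_i lambda_i a_i = (0, 0)
  -> stationarity OK
Primal feasibility (all g_i <= 0): OK
Dual feasibility (all lambda_i >= 0): OK
Complementary slackness (lambda_i * g_i(x) = 0 for all i): FAILS

Verdict: the first failing condition is complementary_slackness -> comp.

comp


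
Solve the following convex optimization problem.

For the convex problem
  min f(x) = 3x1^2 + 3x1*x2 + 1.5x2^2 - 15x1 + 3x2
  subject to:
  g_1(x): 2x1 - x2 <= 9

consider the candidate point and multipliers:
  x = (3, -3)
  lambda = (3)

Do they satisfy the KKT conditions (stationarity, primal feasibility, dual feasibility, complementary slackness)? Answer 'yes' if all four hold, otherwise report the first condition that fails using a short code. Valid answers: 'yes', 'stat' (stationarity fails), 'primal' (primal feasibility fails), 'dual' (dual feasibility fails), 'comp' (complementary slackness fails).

Gradient of f: grad f(x) = Q x + c = (-6, 3)
Constraint values g_i(x) = a_i^T x - b_i:
  g_1((3, -3)) = 0
Stationarity residual: grad f(x) + sum_i lambda_i a_i = (0, 0)
  -> stationarity OK
Primal feasibility (all g_i <= 0): OK
Dual feasibility (all lambda_i >= 0): OK
Complementary slackness (lambda_i * g_i(x) = 0 for all i): OK

Verdict: yes, KKT holds.

yes


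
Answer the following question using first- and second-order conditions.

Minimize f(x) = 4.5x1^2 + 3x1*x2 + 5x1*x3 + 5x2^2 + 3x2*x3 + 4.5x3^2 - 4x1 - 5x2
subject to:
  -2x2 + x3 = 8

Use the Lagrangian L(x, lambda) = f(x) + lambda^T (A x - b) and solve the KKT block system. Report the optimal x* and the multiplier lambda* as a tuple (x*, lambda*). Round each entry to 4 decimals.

Form the Lagrangian:
  L(x, lambda) = (1/2) x^T Q x + c^T x + lambda^T (A x - b)
Stationarity (grad_x L = 0): Q x + c + A^T lambda = 0.
Primal feasibility: A x = b.

This gives the KKT block system:
  [ Q   A^T ] [ x     ]   [-c ]
  [ A    0  ] [ lambda ] = [ b ]

Solving the linear system:
  x*      = (0.0878, -2.83, 2.3399)
  lambda* = (-13.0085)
  f(x*)   = 58.9334

x* = (0.0878, -2.83, 2.3399), lambda* = (-13.0085)


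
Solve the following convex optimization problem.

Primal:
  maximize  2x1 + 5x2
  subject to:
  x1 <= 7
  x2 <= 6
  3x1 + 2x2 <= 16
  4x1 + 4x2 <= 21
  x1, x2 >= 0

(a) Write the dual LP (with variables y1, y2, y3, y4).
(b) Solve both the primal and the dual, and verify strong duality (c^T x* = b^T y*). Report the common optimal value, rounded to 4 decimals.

The standard primal-dual pair for 'max c^T x s.t. A x <= b, x >= 0' is:
  Dual:  min b^T y  s.t.  A^T y >= c,  y >= 0.

So the dual LP is:
  minimize  7y1 + 6y2 + 16y3 + 21y4
  subject to:
    y1 + 3y3 + 4y4 >= 2
    y2 + 2y3 + 4y4 >= 5
    y1, y2, y3, y4 >= 0

Solving the primal: x* = (0, 5.25).
  primal value c^T x* = 26.25.
Solving the dual: y* = (0, 0, 0, 1.25).
  dual value b^T y* = 26.25.
Strong duality: c^T x* = b^T y*. Confirmed.

26.25
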